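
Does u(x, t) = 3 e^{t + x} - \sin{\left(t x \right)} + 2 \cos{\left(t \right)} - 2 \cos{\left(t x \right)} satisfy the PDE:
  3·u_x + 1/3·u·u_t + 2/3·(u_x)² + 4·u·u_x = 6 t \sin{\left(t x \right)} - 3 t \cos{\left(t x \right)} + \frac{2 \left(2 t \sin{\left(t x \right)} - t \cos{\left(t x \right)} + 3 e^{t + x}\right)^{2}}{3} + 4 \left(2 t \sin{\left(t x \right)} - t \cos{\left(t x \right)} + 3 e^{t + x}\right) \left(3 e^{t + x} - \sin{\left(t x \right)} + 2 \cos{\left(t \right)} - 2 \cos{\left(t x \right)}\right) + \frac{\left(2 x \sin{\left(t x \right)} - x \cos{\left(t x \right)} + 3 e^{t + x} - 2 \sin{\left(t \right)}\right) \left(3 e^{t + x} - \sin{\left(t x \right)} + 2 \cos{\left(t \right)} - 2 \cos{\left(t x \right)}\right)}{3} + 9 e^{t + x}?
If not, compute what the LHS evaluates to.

Answer: Yes

Derivation:
Evaluate each term of the left-hand side for u = 3 e^{t + x} - \sin{\left(t x \right)} + 2 \cos{\left(t \right)} - 2 \cos{\left(t x \right)}.
Derivatives:
  u_x = 2 t \sin{\left(t x \right)} - t \cos{\left(t x \right)} + 3 e^{t} e^{x}
  u_t = 2 x \sin{\left(t x \right)} - x \cos{\left(t x \right)} + 3 e^{t} e^{x} - 2 \sin{\left(t \right)}
Terms:
  3·u_x = 6 t \sin{\left(t x \right)} - 3 t \cos{\left(t x \right)} + 9 e^{t + x}
  1/3·u·u_t = \frac{\left(2 x \sin{\left(t x \right)} - x \cos{\left(t x \right)} + 3 e^{t + x} - 2 \sin{\left(t \right)}\right) \left(3 e^{t + x} - \sin{\left(t x \right)} + 2 \cos{\left(t \right)} - 2 \cos{\left(t x \right)}\right)}{3}
  2/3·(u_x)² = \frac{2 \left(2 t \sin{\left(t x \right)} - t \cos{\left(t x \right)} + 3 e^{t + x}\right)^{2}}{3}
  4·u·u_x = 4 \left(2 t \sin{\left(t x \right)} - t \cos{\left(t x \right)} + 3 e^{t + x}\right) \left(3 e^{t + x} - \sin{\left(t x \right)} + 2 \cos{\left(t \right)} - 2 \cos{\left(t x \right)}\right)
Sum: LHS = 6 t \sin{\left(t x \right)} - 3 t \cos{\left(t x \right)} + \frac{2 \left(2 t \sin{\left(t x \right)} - t \cos{\left(t x \right)} + 3 e^{t + x}\right)^{2}}{3} + 4 \left(2 t \sin{\left(t x \right)} - t \cos{\left(t x \right)} + 3 e^{t + x}\right) \left(3 e^{t + x} - \sin{\left(t x \right)} + 2 \cos{\left(t \right)} - 2 \cos{\left(t x \right)}\right) + \frac{\left(2 x \sin{\left(t x \right)} - x \cos{\left(t x \right)} + 3 e^{t + x} - 2 \sin{\left(t \right)}\right) \left(3 e^{t + x} - \sin{\left(t x \right)} + 2 \cos{\left(t \right)} - 2 \cos{\left(t x \right)}\right)}{3} + 9 e^{t + x}
This is exactly the given right-hand side, so u is a solution.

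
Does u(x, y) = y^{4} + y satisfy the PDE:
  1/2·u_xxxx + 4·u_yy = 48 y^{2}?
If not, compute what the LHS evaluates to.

Answer: Yes

Derivation:
Evaluate each term of the left-hand side for u = y^{4} + y.
Derivatives:
  u_xxxx = 0
  u_yy = 12 y^{2}
Terms:
  1/2·u_xxxx = 0
  4·u_yy = 48 y^{2}
Sum: LHS = 48 y^{2}
This is exactly the given right-hand side, so u is a solution.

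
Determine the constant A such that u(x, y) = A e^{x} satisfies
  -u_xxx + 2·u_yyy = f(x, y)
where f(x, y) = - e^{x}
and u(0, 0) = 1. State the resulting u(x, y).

Substitute the ansatz u = A e^{x} into the left-hand side.
Derivatives of the ansatz:
  u_xxx = A e^{x}
  u_yyy = 0
Term by term:
  -u_xxx = - A e^{x}
  2·u_yyy = 0
So the left-hand side equals
  - A e^{x}
This must equal f(x, y) = - e^{x} identically.
Matching coefficients of the independent functions:
  [e^{x}]:  - A = -1
Solving: A = 1.
Check against the point condition:
  u(0, 0) = 1  ⟹  A = 1  ✓
Hence u(x, y) = e^{x}.

Answer: u(x, y) = e^{x}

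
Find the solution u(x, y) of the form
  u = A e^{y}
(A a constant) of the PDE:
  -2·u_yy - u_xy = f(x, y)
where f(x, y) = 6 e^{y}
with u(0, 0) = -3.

Substitute the ansatz u = A e^{y} into the left-hand side.
Derivatives of the ansatz:
  u_yy = A e^{y}
  u_xy = 0
Term by term:
  -2·u_yy = - 2 A e^{y}
  -u_xy = 0
So the left-hand side equals
  - 2 A e^{y}
This must equal f(x, y) = 6 e^{y} identically.
Matching coefficients of the independent functions:
  [e^{y}]:  - 2 A = 6
Solving: A = -3.
Check against the point condition:
  u(0, 0) = -3  ⟹  A = -3  ✓
Hence u(x, y) = - 3 e^{y}.

Answer: u(x, y) = - 3 e^{y}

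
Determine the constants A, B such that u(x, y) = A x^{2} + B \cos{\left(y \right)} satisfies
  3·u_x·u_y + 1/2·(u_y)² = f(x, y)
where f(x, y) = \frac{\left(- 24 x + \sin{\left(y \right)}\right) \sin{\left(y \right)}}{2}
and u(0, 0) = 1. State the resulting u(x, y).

Substitute the ansatz u = A x^{2} + B \cos{\left(y \right)} into the left-hand side.
Derivatives of the ansatz:
  u_x = 2 A x
  u_y = - B \sin{\left(y \right)}
Term by term:
  3·u_x·u_y = - 6 A B x \sin{\left(y \right)}
  1/2·(u_y)² = \frac{B^{2} \sin^{2}{\left(y \right)}}{2}
So the left-hand side equals
  - 6 A B x \sin{\left(y \right)} + \frac{B^{2} \sin^{2}{\left(y \right)}}{2}
This must equal f(x, y) identically; expanded, f = - 12 x \sin{\left(y \right)} + \frac{\sin^{2}{\left(y \right)}}{2}.
Matching coefficients of the independent functions:
  [x \sin{\left(y \right)}]:  - 6 A B = -12
  [\sin^{2}{\left(y \right)}]:  \frac{B^{2}}{2} = \frac{1}{2}
These equations allow (A, B) = (-2, -1) or (2, 1).
Impose the point condition(s):
  u(0, 0) = 1  ⟹  B = 1
Only A = 2, B = 1 satisfies everything.
Hence u(x, y) = 2 x^{2} + \cos{\left(y \right)}.

Answer: u(x, y) = 2 x^{2} + \cos{\left(y \right)}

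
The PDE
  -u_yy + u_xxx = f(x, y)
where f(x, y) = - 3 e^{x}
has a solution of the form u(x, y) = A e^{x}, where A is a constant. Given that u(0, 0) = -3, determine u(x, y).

Substitute the ansatz u = A e^{x} into the left-hand side.
Derivatives of the ansatz:
  u_yy = 0
  u_xxx = A e^{x}
Term by term:
  -u_yy = 0
  u_xxx = A e^{x}
So the left-hand side equals
  A e^{x}
This must equal f(x, y) = - 3 e^{x} identically.
Matching coefficients of the independent functions:
  [e^{x}]:  A = -3
Solving: A = -3.
Check against the point condition:
  u(0, 0) = -3  ⟹  A = -3  ✓
Hence u(x, y) = - 3 e^{x}.

Answer: u(x, y) = - 3 e^{x}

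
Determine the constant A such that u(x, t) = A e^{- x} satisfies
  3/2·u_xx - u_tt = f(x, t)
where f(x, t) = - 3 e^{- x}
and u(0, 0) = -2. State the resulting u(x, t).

Substitute the ansatz u = A e^{- x} into the left-hand side.
Derivatives of the ansatz:
  u_xx = A e^{- x}
  u_tt = 0
Term by term:
  3/2·u_xx = \frac{3 A e^{- x}}{2}
  -u_tt = 0
So the left-hand side equals
  \frac{3 A e^{- x}}{2}
This must equal f(x, t) = - 3 e^{- x} identically.
Matching coefficients of the independent functions:
  [e^{- x}]:  \frac{3 A}{2} = -3
Solving: A = -2.
Check against the point condition:
  u(0, 0) = -2  ⟹  A = -2  ✓
Hence u(x, t) = - 2 e^{- x}.

Answer: u(x, t) = - 2 e^{- x}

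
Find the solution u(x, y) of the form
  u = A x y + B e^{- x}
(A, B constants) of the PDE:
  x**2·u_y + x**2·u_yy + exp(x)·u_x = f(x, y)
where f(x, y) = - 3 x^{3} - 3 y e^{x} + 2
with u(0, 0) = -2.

Answer: u(x, y) = - 3 x y - 2 e^{- x}

Derivation:
Substitute the ansatz u = A x y + B e^{- x} into the left-hand side.
Derivatives of the ansatz:
  u_y = A x
  u_yy = 0
  u_x = A y - B e^{- x}
Term by term:
  x**2·u_y = A x^{3}
  x**2·u_yy = 0
  exp(x)·u_x = A y e^{x} - B
So the left-hand side equals
  A x^{3} + A y e^{x} - B
This must equal f(x, y) = - 3 x^{3} - 3 y e^{x} + 2 identically.
Matching coefficients of the independent functions:
  [constant term]:  - B = 2
  [x^{3}, y e^{x}]:  A = -3
Solving: A = -3, B = -2.
Check against the point condition:
  u(0, 0) = -2  ⟹  B = -2  ✓
Hence u(x, y) = - 3 x y - 2 e^{- x}.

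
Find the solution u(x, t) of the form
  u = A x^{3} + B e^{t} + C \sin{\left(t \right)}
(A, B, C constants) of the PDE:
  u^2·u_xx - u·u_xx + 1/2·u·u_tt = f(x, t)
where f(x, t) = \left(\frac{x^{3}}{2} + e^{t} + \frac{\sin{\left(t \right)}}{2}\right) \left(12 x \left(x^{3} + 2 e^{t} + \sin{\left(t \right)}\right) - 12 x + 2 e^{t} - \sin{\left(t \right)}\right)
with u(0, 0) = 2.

Substitute the ansatz u = A x^{3} + B e^{t} + C \sin{\left(t \right)} into the left-hand side.
Derivatives of the ansatz:
  u_xx = 6 A x
  u_tt = B e^{t} - C \sin{\left(t \right)}
Term by term:
  u^2·u_xx = 6 A^{3} x^{7} + 12 A^{2} B x^{4} e^{t} + 12 A^{2} C x^{4} \sin{\left(t \right)} + 6 A B^{2} x e^{2 t} + 12 A B C x e^{t} \sin{\left(t \right)} + 6 A C^{2} x \sin^{2}{\left(t \right)}
  -u·u_xx = - 6 A^{2} x^{4} - 6 A B x e^{t} - 6 A C x \sin{\left(t \right)}
  1/2·u·u_tt = \frac{A B x^{3} e^{t}}{2} - \frac{A C x^{3} \sin{\left(t \right)}}{2} + \frac{B^{2} e^{2 t}}{2} - \frac{C^{2} \sin^{2}{\left(t \right)}}{2}
So the left-hand side equals
  6 A^{3} x^{7} + 12 A^{2} B x^{4} e^{t} + 12 A^{2} C x^{4} \sin{\left(t \right)} - 6 A^{2} x^{4} + 6 A B^{2} x e^{2 t} + 12 A B C x e^{t} \sin{\left(t \right)} + \frac{A B x^{3} e^{t}}{2} - 6 A B x e^{t} + 6 A C^{2} x \sin^{2}{\left(t \right)} - \frac{A C x^{3} \sin{\left(t \right)}}{2} - 6 A C x \sin{\left(t \right)} + \frac{B^{2} e^{2 t}}{2} - \frac{C^{2} \sin^{2}{\left(t \right)}}{2}
This must equal f(x, t) identically; expanded, f = 6 x^{7} + 24 x^{4} e^{t} + 12 x^{4} \sin{\left(t \right)} - 6 x^{4} + x^{3} e^{t} - \frac{x^{3} \sin{\left(t \right)}}{2} + 24 x e^{2 t} + 24 x e^{t} \sin{\left(t \right)} - 12 x e^{t} + 6 x \sin^{2}{\left(t \right)} - 6 x \sin{\left(t \right)} + 2 e^{2 t} - \frac{\sin^{2}{\left(t \right)}}{2}.
Matching coefficients of the independent functions:
  [x^{4}]:  - 6 A^{2} = -6
  [x^{7}]:  6 A^{3} = 6
  [x e^{t}]:  - 6 A B = -12
  [x e^{2 t}]:  6 A B^{2} = 24
  [x \sin{\left(t \right)}]:  - 6 A C = -6
  [x \sin^{2}{\left(t \right)}]:  6 A C^{2} = 6
  [x^{3} e^{t}]:  \frac{A B}{2} = 1
  [x^{3} \sin{\left(t \right)}]:  - \frac{A C}{2} = - \frac{1}{2}
  [x^{4} e^{t}]:  12 A^{2} B = 24
  [x^{4} \sin{\left(t \right)}]:  12 A^{2} C = 12
  [x e^{t} \sin{\left(t \right)}]:  12 A B C = 24
  [e^{2 t}]:  \frac{B^{2}}{2} = 2
  [\sin^{2}{\left(t \right)}]:  - \frac{C^{2}}{2} = - \frac{1}{2}
Solving: A = 1, B = 2, C = 1.
Check against the point condition:
  u(0, 0) = 2  ⟹  B = 2  ✓
Hence u(x, t) = x^{3} + 2 e^{t} + \sin{\left(t \right)}.

Answer: u(x, t) = x^{3} + 2 e^{t} + \sin{\left(t \right)}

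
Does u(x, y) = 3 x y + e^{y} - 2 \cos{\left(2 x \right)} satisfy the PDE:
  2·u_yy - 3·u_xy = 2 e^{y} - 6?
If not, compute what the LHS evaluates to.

Answer: No, the LHS evaluates to 2 e^{y} - 9

Derivation:
Evaluate each term of the left-hand side for u = 3 x y + e^{y} - 2 \cos{\left(2 x \right)}.
Derivatives:
  u_yy = e^{y}
  u_xy = 3
Terms:
  2·u_yy = 2 e^{y}
  -3·u_xy = -9
Sum: LHS = 2 e^{y} - 9
Given right-hand side: 2 e^{y} - 6. Difference LHS − RHS = -3 ≠ 0, so u is not a solution.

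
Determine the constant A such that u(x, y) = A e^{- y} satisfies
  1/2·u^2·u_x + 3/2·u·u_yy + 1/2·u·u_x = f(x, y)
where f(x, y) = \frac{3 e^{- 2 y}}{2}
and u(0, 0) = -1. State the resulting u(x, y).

Substitute the ansatz u = A e^{- y} into the left-hand side.
Derivatives of the ansatz:
  u_x = 0
  u_yy = A e^{- y}
Term by term:
  1/2·u^2·u_x = 0
  3/2·u·u_yy = \frac{3 A^{2} e^{- 2 y}}{2}
  1/2·u·u_x = 0
So the left-hand side equals
  \frac{3 A^{2} e^{- 2 y}}{2}
This must equal f(x, y) = \frac{3 e^{- 2 y}}{2} identically.
Matching coefficients of the independent functions:
  [e^{- 2 y}]:  \frac{3 A^{2}}{2} = \frac{3}{2}
These equations allow (A) = (-1) or (1).
Impose the point condition(s):
  u(0, 0) = -1  ⟹  A = -1
Only A = -1 satisfies everything.
Hence u(x, y) = - e^{- y}.

Answer: u(x, y) = - e^{- y}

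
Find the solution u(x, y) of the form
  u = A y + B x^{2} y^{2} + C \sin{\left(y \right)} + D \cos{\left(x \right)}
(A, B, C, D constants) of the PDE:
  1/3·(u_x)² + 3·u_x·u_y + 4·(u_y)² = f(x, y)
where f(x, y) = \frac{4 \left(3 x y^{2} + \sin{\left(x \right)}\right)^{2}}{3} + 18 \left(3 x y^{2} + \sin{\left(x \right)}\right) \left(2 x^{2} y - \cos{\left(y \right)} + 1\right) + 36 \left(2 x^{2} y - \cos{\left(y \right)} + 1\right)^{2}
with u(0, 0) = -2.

Substitute the ansatz u = A y + B x^{2} y^{2} + C \sin{\left(y \right)} + D \cos{\left(x \right)} into the left-hand side.
Derivatives of the ansatz:
  u_x = 2 B x y^{2} - D \sin{\left(x \right)}
  u_y = A + 2 B x^{2} y + C \cos{\left(y \right)}
Term by term:
  1/3·(u_x)² = \frac{4 B^{2} x^{2} y^{4}}{3} - \frac{4 B D x y^{2} \sin{\left(x \right)}}{3} + \frac{D^{2} \sin^{2}{\left(x \right)}}{3}
  3·u_x·u_y = 6 A B x y^{2} - 3 A D \sin{\left(x \right)} + 12 B^{2} x^{3} y^{3} + 6 B C x y^{2} \cos{\left(y \right)} - 6 B D x^{2} y \sin{\left(x \right)} - 3 C D \sin{\left(x \right)} \cos{\left(y \right)}
  4·(u_y)² = 4 A^{2} + 16 A B x^{2} y + 8 A C \cos{\left(y \right)} + 16 B^{2} x^{4} y^{2} + 16 B C x^{2} y \cos{\left(y \right)} + 4 C^{2} \cos^{2}{\left(y \right)}
So the left-hand side equals
  4 A^{2} + 16 A B x^{2} y + 6 A B x y^{2} + 8 A C \cos{\left(y \right)} - 3 A D \sin{\left(x \right)} + 16 B^{2} x^{4} y^{2} + 12 B^{2} x^{3} y^{3} + \frac{4 B^{2} x^{2} y^{4}}{3} + 16 B C x^{2} y \cos{\left(y \right)} + 6 B C x y^{2} \cos{\left(y \right)} - 6 B D x^{2} y \sin{\left(x \right)} - \frac{4 B D x y^{2} \sin{\left(x \right)}}{3} + 4 C^{2} \cos^{2}{\left(y \right)} - 3 C D \sin{\left(x \right)} \cos{\left(y \right)} + \frac{D^{2} \sin^{2}{\left(x \right)}}{3}
This must equal f(x, y) identically; expanded, f = 144 x^{4} y^{2} + 108 x^{3} y^{3} + 12 x^{2} y^{4} + 36 x^{2} y \sin{\left(x \right)} - 144 x^{2} y \cos{\left(y \right)} + 144 x^{2} y + 8 x y^{2} \sin{\left(x \right)} - 54 x y^{2} \cos{\left(y \right)} + 54 x y^{2} + \frac{4 \sin^{2}{\left(x \right)}}{3} - 18 \sin{\left(x \right)} \cos{\left(y \right)} + 18 \sin{\left(x \right)} + 36 \cos^{2}{\left(y \right)} - 72 \cos{\left(y \right)} + 36.
Matching coefficients of the independent functions:
(each divided by its leading coefficient; functions giving the same equation are listed together)
  [constant term]:  A^{2} - 9 = 0
  [x y^{2}, x^{2} y]:  A B - 9 = 0
  [x^{2} y^{4}, x^{3} y^{3}, x^{4} y^{2}]:  B^{2} - 9 = 0
  [\sin{\left(x \right)} \cos{\left(y \right)}]:  C D - 6 = 0
  [x y^{2} \sin{\left(x \right)}, x^{2} y \sin{\left(x \right)}]:  B D + 6 = 0
  [x y^{2} \cos{\left(y \right)}, x^{2} y \cos{\left(y \right)}]:  B C + 9 = 0
  [\sin{\left(x \right)}]:  A D + 6 = 0
  [\sin^{2}{\left(x \right)}]:  D^{2} - 4 = 0
  [\cos{\left(y \right)}]:  A C + 9 = 0
  [\cos^{2}{\left(y \right)}]:  C^{2} - 9 = 0
These equations allow (A, B, C, D) = (-3, -3, 3, 2) or (3, 3, -3, -2).
Impose the point condition(s):
  u(0, 0) = -2  ⟹  D = -2
Only A = 3, B = 3, C = -3, D = -2 satisfies everything.
Hence u(x, y) = 3 x^{2} y^{2} + 3 y - 3 \sin{\left(y \right)} - 2 \cos{\left(x \right)}.

Answer: u(x, y) = 3 x^{2} y^{2} + 3 y - 3 \sin{\left(y \right)} - 2 \cos{\left(x \right)}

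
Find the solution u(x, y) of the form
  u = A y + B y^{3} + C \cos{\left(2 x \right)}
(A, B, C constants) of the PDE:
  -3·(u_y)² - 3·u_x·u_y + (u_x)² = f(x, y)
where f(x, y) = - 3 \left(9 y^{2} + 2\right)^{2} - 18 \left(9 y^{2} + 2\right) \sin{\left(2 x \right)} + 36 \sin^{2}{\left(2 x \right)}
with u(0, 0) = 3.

Answer: u(x, y) = - 3 y^{3} - 2 y + 3 \cos{\left(2 x \right)}

Derivation:
Substitute the ansatz u = A y + B y^{3} + C \cos{\left(2 x \right)} into the left-hand side.
Derivatives of the ansatz:
  u_y = A + 3 B y^{2}
  u_x = - 2 C \sin{\left(2 x \right)}
Term by term:
  -3·(u_y)² = - 3 A^{2} - 18 A B y^{2} - 27 B^{2} y^{4}
  -3·u_x·u_y = 6 A C \sin{\left(2 x \right)} + 18 B C y^{2} \sin{\left(2 x \right)}
  (u_x)² = 4 C^{2} \sin^{2}{\left(2 x \right)}
So the left-hand side equals
  - 3 A^{2} - 18 A B y^{2} + 6 A C \sin{\left(2 x \right)} - 27 B^{2} y^{4} + 18 B C y^{2} \sin{\left(2 x \right)} + 4 C^{2} \sin^{2}{\left(2 x \right)}
This must equal f(x, y) identically; expanded, f = - 243 y^{4} - 162 y^{2} \sin{\left(2 x \right)} - 108 y^{2} + 36 \sin^{2}{\left(2 x \right)} - 36 \sin{\left(2 x \right)} - 12.
Matching coefficients of the independent functions:
  [constant term]:  - 3 A^{2} = -12
  [y^{2}]:  - 18 A B = -108
  [y^{4}]:  - 27 B^{2} = -243
  [y^{2} \sin{\left(2 x \right)}]:  18 B C = -162
  [\sin{\left(2 x \right)}]:  6 A C = -36
  [\sin^{2}{\left(2 x \right)}]:  4 C^{2} = 36
These equations allow (A, B, C) = (-2, -3, 3) or (2, 3, -3).
Impose the point condition(s):
  u(0, 0) = 3  ⟹  C = 3
Only A = -2, B = -3, C = 3 satisfies everything.
Hence u(x, y) = - 3 y^{3} - 2 y + 3 \cos{\left(2 x \right)}.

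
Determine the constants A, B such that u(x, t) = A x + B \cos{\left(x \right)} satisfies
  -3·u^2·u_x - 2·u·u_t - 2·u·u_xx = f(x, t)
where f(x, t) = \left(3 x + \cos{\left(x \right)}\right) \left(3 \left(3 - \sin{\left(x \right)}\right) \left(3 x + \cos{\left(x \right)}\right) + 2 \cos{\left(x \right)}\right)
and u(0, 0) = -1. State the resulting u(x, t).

Substitute the ansatz u = A x + B \cos{\left(x \right)} into the left-hand side.
Derivatives of the ansatz:
  u_x = A - B \sin{\left(x \right)}
  u_t = 0
  u_xx = - B \cos{\left(x \right)}
Term by term:
  -3·u^2·u_x = - 3 A^{3} x^{2} + 3 A^{2} B x^{2} \sin{\left(x \right)} - 6 A^{2} B x \cos{\left(x \right)} + 6 A B^{2} x \sin{\left(x \right)} \cos{\left(x \right)} - 3 A B^{2} \cos^{2}{\left(x \right)} + 3 B^{3} \sin{\left(x \right)} \cos^{2}{\left(x \right)}
  -2·u·u_t = 0
  -2·u·u_xx = 2 A B x \cos{\left(x \right)} + 2 B^{2} \cos^{2}{\left(x \right)}
So the left-hand side equals
  - 3 A^{3} x^{2} + 3 A^{2} B x^{2} \sin{\left(x \right)} - 6 A^{2} B x \cos{\left(x \right)} + 6 A B^{2} x \sin{\left(x \right)} \cos{\left(x \right)} - 3 A B^{2} \cos^{2}{\left(x \right)} + 2 A B x \cos{\left(x \right)} + 3 B^{3} \sin{\left(x \right)} \cos^{2}{\left(x \right)} + 2 B^{2} \cos^{2}{\left(x \right)}
This must equal f(x, t) identically; expanded, f = - 27 x^{2} \sin{\left(x \right)} + 81 x^{2} - 18 x \sin{\left(x \right)} \cos{\left(x \right)} + 60 x \cos{\left(x \right)} - 3 \sin{\left(x \right)} \cos^{2}{\left(x \right)} + 11 \cos^{2}{\left(x \right)}.
Matching coefficients of the independent functions:
  [x^{2}]:  - 3 A^{3} = 81
  [x \cos{\left(x \right)}]:  - 6 A^{2} B + 2 A B = 60
  [x^{2} \sin{\left(x \right)}]:  3 A^{2} B = -27
  [\sin{\left(x \right)} \cos^{2}{\left(x \right)}]:  3 B^{3} = -3
  [x \sin{\left(x \right)} \cos{\left(x \right)}]:  6 A B^{2} = -18
  [\cos^{2}{\left(x \right)}]:  - 3 A B^{2} + 2 B^{2} = 11
Solving: A = -3, B = -1.
Check against the point condition:
  u(0, 0) = -1  ⟹  B = -1  ✓
Hence u(x, t) = - 3 x - \cos{\left(x \right)}.

Answer: u(x, t) = - 3 x - \cos{\left(x \right)}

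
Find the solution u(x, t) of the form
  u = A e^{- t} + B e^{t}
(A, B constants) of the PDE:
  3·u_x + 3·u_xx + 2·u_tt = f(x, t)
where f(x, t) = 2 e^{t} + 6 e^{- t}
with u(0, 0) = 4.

Substitute the ansatz u = A e^{- t} + B e^{t} into the left-hand side.
Derivatives of the ansatz:
  u_x = 0
  u_xx = 0
  u_tt = A e^{- t} + B e^{t}
Term by term:
  3·u_x = 0
  3·u_xx = 0
  2·u_tt = 2 A e^{- t} + 2 B e^{t}
So the left-hand side equals
  2 A e^{- t} + 2 B e^{t}
This must equal f(x, t) = 2 e^{t} + 6 e^{- t} identically.
Matching coefficients of the independent functions:
  [e^{- t}]:  2 A = 6
  [e^{t}]:  2 B = 2
Solving: A = 3, B = 1.
Check against the point condition:
  u(0, 0) = 4  ⟹  A + B = 4  ✓
Hence u(x, t) = e^{t} + 3 e^{- t}.

Answer: u(x, t) = e^{t} + 3 e^{- t}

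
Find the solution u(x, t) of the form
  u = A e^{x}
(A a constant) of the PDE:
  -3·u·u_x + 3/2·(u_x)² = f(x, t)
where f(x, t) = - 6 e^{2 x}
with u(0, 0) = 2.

Substitute the ansatz u = A e^{x} into the left-hand side.
Derivatives of the ansatz:
  u_x = A e^{x}
Term by term:
  -3·u·u_x = - 3 A^{2} e^{2 x}
  3/2·(u_x)² = \frac{3 A^{2} e^{2 x}}{2}
So the left-hand side equals
  - \frac{3 A^{2} e^{2 x}}{2}
This must equal f(x, t) = - 6 e^{2 x} identically.
Matching coefficients of the independent functions:
  [e^{2 x}]:  - \frac{3 A^{2}}{2} = -6
These equations allow (A) = (-2) or (2).
Impose the point condition(s):
  u(0, 0) = 2  ⟹  A = 2
Only A = 2 satisfies everything.
Hence u(x, t) = 2 e^{x}.

Answer: u(x, t) = 2 e^{x}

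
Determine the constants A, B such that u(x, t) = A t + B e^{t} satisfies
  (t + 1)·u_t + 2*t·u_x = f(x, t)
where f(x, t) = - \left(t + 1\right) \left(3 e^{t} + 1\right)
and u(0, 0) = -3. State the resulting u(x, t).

Answer: u(x, t) = - t - 3 e^{t}

Derivation:
Substitute the ansatz u = A t + B e^{t} into the left-hand side.
Derivatives of the ansatz:
  u_t = A + B e^{t}
  u_x = 0
Term by term:
  (t + 1)·u_t = A t + A + B t e^{t} + B e^{t}
  2*t·u_x = 0
So the left-hand side equals
  A t + A + B t e^{t} + B e^{t}
This must equal f(x, t) identically; expanded, f = - 3 t e^{t} - t - 3 e^{t} - 1.
Matching coefficients of the independent functions:
  [constant term, t]:  A = -1
  [t e^{t}, e^{t}]:  B = -3
Solving: A = -1, B = -3.
Check against the point condition:
  u(0, 0) = -3  ⟹  B = -3  ✓
Hence u(x, t) = - t - 3 e^{t}.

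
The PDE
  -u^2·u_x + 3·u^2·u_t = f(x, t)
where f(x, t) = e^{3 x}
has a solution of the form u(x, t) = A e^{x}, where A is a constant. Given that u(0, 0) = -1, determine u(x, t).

Substitute the ansatz u = A e^{x} into the left-hand side.
Derivatives of the ansatz:
  u_x = A e^{x}
  u_t = 0
Term by term:
  -u^2·u_x = - A^{3} e^{3 x}
  3·u^2·u_t = 0
So the left-hand side equals
  - A^{3} e^{3 x}
This must equal f(x, t) = e^{3 x} identically.
Matching coefficients of the independent functions:
  [e^{3 x}]:  - A^{3} = 1
Solving: A = -1.
Check against the point condition:
  u(0, 0) = -1  ⟹  A = -1  ✓
Hence u(x, t) = - e^{x}.

Answer: u(x, t) = - e^{x}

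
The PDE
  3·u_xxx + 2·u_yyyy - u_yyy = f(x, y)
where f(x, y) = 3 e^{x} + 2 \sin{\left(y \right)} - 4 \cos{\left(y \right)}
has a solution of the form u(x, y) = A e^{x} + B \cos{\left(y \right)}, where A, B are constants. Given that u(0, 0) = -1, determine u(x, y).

Substitute the ansatz u = A e^{x} + B \cos{\left(y \right)} into the left-hand side.
Derivatives of the ansatz:
  u_xxx = A e^{x}
  u_yyyy = B \cos{\left(y \right)}
  u_yyy = B \sin{\left(y \right)}
Term by term:
  3·u_xxx = 3 A e^{x}
  2·u_yyyy = 2 B \cos{\left(y \right)}
  -u_yyy = - B \sin{\left(y \right)}
So the left-hand side equals
  3 A e^{x} - B \sin{\left(y \right)} + 2 B \cos{\left(y \right)}
This must equal f(x, y) = 3 e^{x} + 2 \sin{\left(y \right)} - 4 \cos{\left(y \right)} identically.
Matching coefficients of the independent functions:
  [e^{x}]:  3 A = 3
  [\sin{\left(y \right)}]:  - B = 2
  [\cos{\left(y \right)}]:  2 B = -4
Solving: A = 1, B = -2.
Check against the point condition:
  u(0, 0) = -1  ⟹  A + B = -1  ✓
Hence u(x, y) = e^{x} - 2 \cos{\left(y \right)}.

Answer: u(x, y) = e^{x} - 2 \cos{\left(y \right)}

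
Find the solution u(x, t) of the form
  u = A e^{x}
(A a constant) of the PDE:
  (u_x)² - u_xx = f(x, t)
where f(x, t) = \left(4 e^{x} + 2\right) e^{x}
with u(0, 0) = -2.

Answer: u(x, t) = - 2 e^{x}

Derivation:
Substitute the ansatz u = A e^{x} into the left-hand side.
Derivatives of the ansatz:
  u_x = A e^{x}
  u_xx = A e^{x}
Term by term:
  (u_x)² = A^{2} e^{2 x}
  -u_xx = - A e^{x}
So the left-hand side equals
  A^{2} e^{2 x} - A e^{x}
This must equal f(x, t) = \left(4 e^{x} + 2\right) e^{x} identically.
Matching coefficients of the independent functions:
  [e^{x}]:  - A = 2
  [e^{2 x}]:  A^{2} = 4
Solving: A = -2.
Check against the point condition:
  u(0, 0) = -2  ⟹  A = -2  ✓
Hence u(x, t) = - 2 e^{x}.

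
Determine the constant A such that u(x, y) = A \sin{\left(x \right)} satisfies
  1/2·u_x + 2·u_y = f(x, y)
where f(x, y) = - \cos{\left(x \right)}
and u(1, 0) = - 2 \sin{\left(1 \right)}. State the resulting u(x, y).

Answer: u(x, y) = - 2 \sin{\left(x \right)}

Derivation:
Substitute the ansatz u = A \sin{\left(x \right)} into the left-hand side.
Derivatives of the ansatz:
  u_x = A \cos{\left(x \right)}
  u_y = 0
Term by term:
  1/2·u_x = \frac{A \cos{\left(x \right)}}{2}
  2·u_y = 0
So the left-hand side equals
  \frac{A \cos{\left(x \right)}}{2}
This must equal f(x, y) = - \cos{\left(x \right)} identically.
Matching coefficients of the independent functions:
  [\cos{\left(x \right)}]:  \frac{A}{2} = -1
Solving: A = -2.
Check against the point condition:
  u(1, 0) = - 2 \sin{\left(1 \right)}  ⟹  A \sin{\left(1 \right)} = - 2 \sin{\left(1 \right)}  ✓
Hence u(x, y) = - 2 \sin{\left(x \right)}.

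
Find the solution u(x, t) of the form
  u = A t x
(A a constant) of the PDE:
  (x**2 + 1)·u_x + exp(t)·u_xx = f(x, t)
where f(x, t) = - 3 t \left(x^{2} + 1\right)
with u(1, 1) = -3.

Answer: u(x, t) = - 3 t x

Derivation:
Substitute the ansatz u = A t x into the left-hand side.
Derivatives of the ansatz:
  u_x = A t
  u_xx = 0
Term by term:
  (x**2 + 1)·u_x = A t x^{2} + A t
  exp(t)·u_xx = 0
So the left-hand side equals
  A t x^{2} + A t
This must equal f(x, t) = - 3 t \left(x^{2} + 1\right) identically.
Matching coefficients of the independent functions:
  [t, t x^{2}]:  A = -3
Solving: A = -3.
Check against the point condition:
  u(1, 1) = -3  ⟹  A = -3  ✓
Hence u(x, t) = - 3 t x.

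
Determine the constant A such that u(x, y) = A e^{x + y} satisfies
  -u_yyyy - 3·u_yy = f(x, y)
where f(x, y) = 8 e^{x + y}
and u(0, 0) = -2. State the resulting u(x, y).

Substitute the ansatz u = A e^{x + y} into the left-hand side.
Derivatives of the ansatz:
  u_yyyy = A e^{x} e^{y}
  u_yy = A e^{x} e^{y}
Term by term:
  -u_yyyy = - A e^{x} e^{y}
  -3·u_yy = - 3 A e^{x} e^{y}
So the left-hand side equals
  - 4 A e^{x} e^{y}
This must equal f(x, y) identically; expanded, f = 8 e^{x} e^{y}.
Matching coefficients of the independent functions:
  [e^{x} e^{y}]:  - 4 A = 8
Solving: A = -2.
Check against the point condition:
  u(0, 0) = -2  ⟹  A = -2  ✓
Hence u(x, y) = - 2 e^{x + y}.

Answer: u(x, y) = - 2 e^{x + y}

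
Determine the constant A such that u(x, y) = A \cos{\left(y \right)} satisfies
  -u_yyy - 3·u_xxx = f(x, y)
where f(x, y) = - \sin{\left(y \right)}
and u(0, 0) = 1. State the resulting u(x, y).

Substitute the ansatz u = A \cos{\left(y \right)} into the left-hand side.
Derivatives of the ansatz:
  u_yyy = A \sin{\left(y \right)}
  u_xxx = 0
Term by term:
  -u_yyy = - A \sin{\left(y \right)}
  -3·u_xxx = 0
So the left-hand side equals
  - A \sin{\left(y \right)}
This must equal f(x, y) = - \sin{\left(y \right)} identically.
Matching coefficients of the independent functions:
  [\sin{\left(y \right)}]:  - A = -1
Solving: A = 1.
Check against the point condition:
  u(0, 0) = 1  ⟹  A = 1  ✓
Hence u(x, y) = \cos{\left(y \right)}.

Answer: u(x, y) = \cos{\left(y \right)}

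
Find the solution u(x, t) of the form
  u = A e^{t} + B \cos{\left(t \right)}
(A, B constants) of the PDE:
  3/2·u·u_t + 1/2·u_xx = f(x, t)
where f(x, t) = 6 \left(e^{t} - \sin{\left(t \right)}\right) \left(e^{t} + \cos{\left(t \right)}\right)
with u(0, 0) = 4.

Substitute the ansatz u = A e^{t} + B \cos{\left(t \right)} into the left-hand side.
Derivatives of the ansatz:
  u_t = A e^{t} - B \sin{\left(t \right)}
  u_xx = 0
Term by term:
  3/2·u·u_t = \frac{3 A^{2} e^{2 t}}{2} - \frac{3 A B e^{t} \sin{\left(t \right)}}{2} + \frac{3 A B e^{t} \cos{\left(t \right)}}{2} - \frac{3 B^{2} \sin{\left(t \right)} \cos{\left(t \right)}}{2}
  1/2·u_xx = 0
So the left-hand side equals
  \frac{3 A^{2} e^{2 t}}{2} - \frac{3 A B e^{t} \sin{\left(t \right)}}{2} + \frac{3 A B e^{t} \cos{\left(t \right)}}{2} - \frac{3 B^{2} \sin{\left(t \right)} \cos{\left(t \right)}}{2}
This must equal f(x, t) identically; expanded, f = 6 e^{2 t} - 6 e^{t} \sin{\left(t \right)} + 6 e^{t} \cos{\left(t \right)} - 6 \sin{\left(t \right)} \cos{\left(t \right)}.
Matching coefficients of the independent functions:
  [e^{t} \sin{\left(t \right)}]:  - \frac{3 A B}{2} = -6
  [e^{t} \cos{\left(t \right)}]:  \frac{3 A B}{2} = 6
  [\sin{\left(t \right)} \cos{\left(t \right)}]:  - \frac{3 B^{2}}{2} = -6
  [e^{2 t}]:  \frac{3 A^{2}}{2} = 6
These equations allow (A, B) = (-2, -2) or (2, 2).
Impose the point condition(s):
  u(0, 0) = 4  ⟹  A + B = 4
Only A = 2, B = 2 satisfies everything.
Hence u(x, t) = 2 e^{t} + 2 \cos{\left(t \right)}.

Answer: u(x, t) = 2 e^{t} + 2 \cos{\left(t \right)}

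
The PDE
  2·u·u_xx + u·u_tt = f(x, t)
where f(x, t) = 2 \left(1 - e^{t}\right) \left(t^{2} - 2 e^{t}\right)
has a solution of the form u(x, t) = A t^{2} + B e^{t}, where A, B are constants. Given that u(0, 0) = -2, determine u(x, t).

Substitute the ansatz u = A t^{2} + B e^{t} into the left-hand side.
Derivatives of the ansatz:
  u_xx = 0
  u_tt = 2 A + B e^{t}
Term by term:
  2·u·u_xx = 0
  u·u_tt = 2 A^{2} t^{2} + A B t^{2} e^{t} + 2 A B e^{t} + B^{2} e^{2 t}
So the left-hand side equals
  2 A^{2} t^{2} + A B t^{2} e^{t} + 2 A B e^{t} + B^{2} e^{2 t}
This must equal f(x, t) identically; expanded, f = - 2 t^{2} e^{t} + 2 t^{2} + 4 e^{2 t} - 4 e^{t}.
Matching coefficients of the independent functions:
  [t^{2}]:  2 A^{2} = 2
  [t^{2} e^{t}]:  A B = -2
  [e^{t}]:  2 A B = -4
  [e^{2 t}]:  B^{2} = 4
These equations allow (A, B) = (-1, 2) or (1, -2).
Impose the point condition(s):
  u(0, 0) = -2  ⟹  B = -2
Only A = 1, B = -2 satisfies everything.
Hence u(x, t) = t^{2} - 2 e^{t}.

Answer: u(x, t) = t^{2} - 2 e^{t}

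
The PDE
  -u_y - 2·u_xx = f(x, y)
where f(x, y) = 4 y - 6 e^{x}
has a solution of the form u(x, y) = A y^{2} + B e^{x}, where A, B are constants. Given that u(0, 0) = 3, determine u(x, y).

Substitute the ansatz u = A y^{2} + B e^{x} into the left-hand side.
Derivatives of the ansatz:
  u_y = 2 A y
  u_xx = B e^{x}
Term by term:
  -u_y = - 2 A y
  -2·u_xx = - 2 B e^{x}
So the left-hand side equals
  - 2 A y - 2 B e^{x}
This must equal f(x, y) = 4 y - 6 e^{x} identically.
Matching coefficients of the independent functions:
  [y]:  - 2 A = 4
  [e^{x}]:  - 2 B = -6
Solving: A = -2, B = 3.
Check against the point condition:
  u(0, 0) = 3  ⟹  B = 3  ✓
Hence u(x, y) = - 2 y^{2} + 3 e^{x}.

Answer: u(x, y) = - 2 y^{2} + 3 e^{x}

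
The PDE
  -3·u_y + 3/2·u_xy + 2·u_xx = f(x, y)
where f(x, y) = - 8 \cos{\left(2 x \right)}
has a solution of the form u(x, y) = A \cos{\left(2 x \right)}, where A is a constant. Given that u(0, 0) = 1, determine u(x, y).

Answer: u(x, y) = \cos{\left(2 x \right)}

Derivation:
Substitute the ansatz u = A \cos{\left(2 x \right)} into the left-hand side.
Derivatives of the ansatz:
  u_y = 0
  u_xy = 0
  u_xx = - 4 A \cos{\left(2 x \right)}
Term by term:
  -3·u_y = 0
  3/2·u_xy = 0
  2·u_xx = - 8 A \cos{\left(2 x \right)}
So the left-hand side equals
  - 8 A \cos{\left(2 x \right)}
This must equal f(x, y) = - 8 \cos{\left(2 x \right)} identically.
Matching coefficients of the independent functions:
  [\cos{\left(2 x \right)}]:  - 8 A = -8
Solving: A = 1.
Check against the point condition:
  u(0, 0) = 1  ⟹  A = 1  ✓
Hence u(x, y) = \cos{\left(2 x \right)}.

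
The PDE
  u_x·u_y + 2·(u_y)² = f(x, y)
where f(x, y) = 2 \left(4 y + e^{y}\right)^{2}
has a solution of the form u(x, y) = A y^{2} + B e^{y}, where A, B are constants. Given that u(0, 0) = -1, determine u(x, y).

Answer: u(x, y) = - 2 y^{2} - e^{y}

Derivation:
Substitute the ansatz u = A y^{2} + B e^{y} into the left-hand side.
Derivatives of the ansatz:
  u_x = 0
  u_y = 2 A y + B e^{y}
Term by term:
  u_x·u_y = 0
  2·(u_y)² = 8 A^{2} y^{2} + 8 A B y e^{y} + 2 B^{2} e^{2 y}
So the left-hand side equals
  8 A^{2} y^{2} + 8 A B y e^{y} + 2 B^{2} e^{2 y}
This must equal f(x, y) identically; expanded, f = 32 y^{2} + 16 y e^{y} + 2 e^{2 y}.
Matching coefficients of the independent functions:
  [y^{2}]:  8 A^{2} = 32
  [y e^{y}]:  8 A B = 16
  [e^{2 y}]:  2 B^{2} = 2
These equations allow (A, B) = (-2, -1) or (2, 1).
Impose the point condition(s):
  u(0, 0) = -1  ⟹  B = -1
Only A = -2, B = -1 satisfies everything.
Hence u(x, y) = - 2 y^{2} - e^{y}.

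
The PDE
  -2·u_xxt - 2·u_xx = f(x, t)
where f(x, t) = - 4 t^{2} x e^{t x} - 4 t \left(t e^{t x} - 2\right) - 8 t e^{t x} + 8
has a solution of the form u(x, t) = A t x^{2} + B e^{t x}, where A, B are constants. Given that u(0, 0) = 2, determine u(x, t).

Substitute the ansatz u = A t x^{2} + B e^{t x} into the left-hand side.
Derivatives of the ansatz:
  u_xxt = 2 A + B t^{2} x e^{t x} + 2 B t e^{t x}
  u_xx = 2 A t + B t^{2} e^{t x}
Term by term:
  -2·u_xxt = - 4 A - 2 B t^{2} x e^{t x} - 4 B t e^{t x}
  -2·u_xx = - 4 A t - 2 B t^{2} e^{t x}
So the left-hand side equals
  - 4 A t - 4 A - 2 B t^{2} x e^{t x} - 2 B t^{2} e^{t x} - 4 B t e^{t x}
This must equal f(x, t) identically; expanded, f = - 4 t^{2} x e^{t x} - 4 t^{2} e^{t x} - 8 t e^{t x} + 8 t + 8.
Matching coefficients of the independent functions:
  [constant term, t]:  - 4 A = 8
  [t e^{t x}]:  - 4 B = -8
  [t^{2} e^{t x}, t^{2} x e^{t x}]:  - 2 B = -4
Solving: A = -2, B = 2.
Check against the point condition:
  u(0, 0) = 2  ⟹  B = 2  ✓
Hence u(x, t) = - 2 t x^{2} + 2 e^{t x}.

Answer: u(x, t) = - 2 t x^{2} + 2 e^{t x}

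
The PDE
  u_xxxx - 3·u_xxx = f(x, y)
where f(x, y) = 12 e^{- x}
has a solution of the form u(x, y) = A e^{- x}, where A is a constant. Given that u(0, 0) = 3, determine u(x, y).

Answer: u(x, y) = 3 e^{- x}

Derivation:
Substitute the ansatz u = A e^{- x} into the left-hand side.
Derivatives of the ansatz:
  u_xxxx = A e^{- x}
  u_xxx = - A e^{- x}
Term by term:
  u_xxxx = A e^{- x}
  -3·u_xxx = 3 A e^{- x}
So the left-hand side equals
  4 A e^{- x}
This must equal f(x, y) = 12 e^{- x} identically.
Matching coefficients of the independent functions:
  [e^{- x}]:  4 A = 12
Solving: A = 3.
Check against the point condition:
  u(0, 0) = 3  ⟹  A = 3  ✓
Hence u(x, y) = 3 e^{- x}.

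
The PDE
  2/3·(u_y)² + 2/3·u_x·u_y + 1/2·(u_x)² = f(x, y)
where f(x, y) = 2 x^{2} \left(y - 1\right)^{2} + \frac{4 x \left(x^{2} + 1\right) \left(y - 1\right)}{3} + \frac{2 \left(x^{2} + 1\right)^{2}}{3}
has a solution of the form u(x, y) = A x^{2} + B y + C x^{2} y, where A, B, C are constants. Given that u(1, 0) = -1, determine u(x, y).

Answer: u(x, y) = x^{2} y - x^{2} + y

Derivation:
Substitute the ansatz u = A x^{2} + B y + C x^{2} y into the left-hand side.
Derivatives of the ansatz:
  u_y = B + C x^{2}
  u_x = 2 A x + 2 C x y
Term by term:
  2/3·(u_y)² = \frac{2 B^{2}}{3} + \frac{4 B C x^{2}}{3} + \frac{2 C^{2} x^{4}}{3}
  2/3·u_x·u_y = \frac{4 A B x}{3} + \frac{4 A C x^{3}}{3} + \frac{4 B C x y}{3} + \frac{4 C^{2} x^{3} y}{3}
  1/2·(u_x)² = 2 A^{2} x^{2} + 4 A C x^{2} y + 2 C^{2} x^{2} y^{2}
So the left-hand side equals
  2 A^{2} x^{2} + \frac{4 A B x}{3} + \frac{4 A C x^{3}}{3} + 4 A C x^{2} y + \frac{2 B^{2}}{3} + \frac{4 B C x^{2}}{3} + \frac{4 B C x y}{3} + \frac{2 C^{2} x^{4}}{3} + \frac{4 C^{2} x^{3} y}{3} + 2 C^{2} x^{2} y^{2}
This must equal f(x, y) identically; expanded, f = \frac{2 x^{4}}{3} + \frac{4 x^{3} y}{3} - \frac{4 x^{3}}{3} + 2 x^{2} y^{2} - 4 x^{2} y + \frac{10 x^{2}}{3} + \frac{4 x y}{3} - \frac{4 x}{3} + \frac{2}{3}.
Matching coefficients of the independent functions:
  [constant term]:  \frac{2 B^{2}}{3} = \frac{2}{3}
  [x]:  \frac{4 A B}{3} = - \frac{4}{3}
  [x^{2}]:  2 A^{2} + \frac{4 B C}{3} = \frac{10}{3}
  [x^{3}]:  \frac{4 A C}{3} = - \frac{4}{3}
  [x^{4}]:  \frac{2 C^{2}}{3} = \frac{2}{3}
  [x y]:  \frac{4 B C}{3} = \frac{4}{3}
  [x^{2} y]:  4 A C = -4
  [x^{2} y^{2}]:  2 C^{2} = 2
  [x^{3} y]:  \frac{4 C^{2}}{3} = \frac{4}{3}
These equations allow (A, B, C) = (-1, 1, 1) or (1, -1, -1).
Impose the point condition(s):
  u(1, 0) = -1  ⟹  A = -1
Only A = -1, B = 1, C = 1 satisfies everything.
Hence u(x, y) = x^{2} y - x^{2} + y.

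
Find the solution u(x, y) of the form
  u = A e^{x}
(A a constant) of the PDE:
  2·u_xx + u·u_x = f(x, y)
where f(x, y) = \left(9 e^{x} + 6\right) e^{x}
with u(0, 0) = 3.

Answer: u(x, y) = 3 e^{x}

Derivation:
Substitute the ansatz u = A e^{x} into the left-hand side.
Derivatives of the ansatz:
  u_xx = A e^{x}
  u_x = A e^{x}
Term by term:
  2·u_xx = 2 A e^{x}
  u·u_x = A^{2} e^{2 x}
So the left-hand side equals
  A^{2} e^{2 x} + 2 A e^{x}
This must equal f(x, y) = \left(9 e^{x} + 6\right) e^{x} identically.
Matching coefficients of the independent functions:
  [e^{x}]:  2 A = 6
  [e^{2 x}]:  A^{2} = 9
Solving: A = 3.
Check against the point condition:
  u(0, 0) = 3  ⟹  A = 3  ✓
Hence u(x, y) = 3 e^{x}.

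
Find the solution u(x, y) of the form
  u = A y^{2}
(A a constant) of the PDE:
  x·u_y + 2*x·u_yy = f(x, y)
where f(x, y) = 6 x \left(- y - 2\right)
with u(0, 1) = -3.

Substitute the ansatz u = A y^{2} into the left-hand side.
Derivatives of the ansatz:
  u_y = 2 A y
  u_yy = 2 A
Term by term:
  x·u_y = 2 A x y
  2*x·u_yy = 4 A x
So the left-hand side equals
  2 A x y + 4 A x
This must equal f(x, y) identically; expanded, f = - 6 x y - 12 x.
Matching coefficients of the independent functions:
  [x]:  4 A = -12
  [x y]:  2 A = -6
Solving: A = -3.
Check against the point condition:
  u(0, 1) = -3  ⟹  A = -3  ✓
Hence u(x, y) = - 3 y^{2}.

Answer: u(x, y) = - 3 y^{2}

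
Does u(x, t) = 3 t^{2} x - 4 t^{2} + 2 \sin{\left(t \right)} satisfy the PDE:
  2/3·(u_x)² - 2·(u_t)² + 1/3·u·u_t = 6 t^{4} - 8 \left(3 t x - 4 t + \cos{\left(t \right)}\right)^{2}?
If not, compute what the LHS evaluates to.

Evaluate each term of the left-hand side for u = 3 t^{2} x - 4 t^{2} + 2 \sin{\left(t \right)}.
Derivatives:
  u_x = 3 t^{2}
  u_t = 6 t x - 8 t + 2 \cos{\left(t \right)}
Terms:
  2/3·(u_x)² = 6 t^{4}
  -2·(u_t)² = - 8 \left(3 t x - 4 t + \cos{\left(t \right)}\right)^{2}
  1/3·u·u_t = \frac{2 \left(3 t x - 4 t + \cos{\left(t \right)}\right) \left(3 t^{2} x - 4 t^{2} + 2 \sin{\left(t \right)}\right)}{3}
Sum: LHS = 6 t^{4} - 8 \left(3 t x - 4 t + \cos{\left(t \right)}\right)^{2} + \frac{2 \left(3 t x - 4 t + \cos{\left(t \right)}\right) \left(3 t^{2} x - 4 t^{2} + 2 \sin{\left(t \right)}\right)}{3}
Given right-hand side: 6 t^{4} - 8 \left(3 t x - 4 t + \cos{\left(t \right)}\right)^{2}. Difference LHS − RHS = \frac{2 \left(3 t x - 4 t + \cos{\left(t \right)}\right) \left(3 t^{2} x - 4 t^{2} + 2 \sin{\left(t \right)}\right)}{3} ≠ 0, so u is not a solution.

Answer: No, the LHS evaluates to 6 t^{4} - 8 \left(3 t x - 4 t + \cos{\left(t \right)}\right)^{2} + \frac{2 \left(3 t x - 4 t + \cos{\left(t \right)}\right) \left(3 t^{2} x - 4 t^{2} + 2 \sin{\left(t \right)}\right)}{3}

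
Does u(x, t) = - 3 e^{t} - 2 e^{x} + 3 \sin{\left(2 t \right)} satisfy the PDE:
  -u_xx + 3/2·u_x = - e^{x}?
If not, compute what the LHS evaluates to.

Evaluate each term of the left-hand side for u = - 3 e^{t} - 2 e^{x} + 3 \sin{\left(2 t \right)}.
Derivatives:
  u_xx = - 2 e^{x}
  u_x = - 2 e^{x}
Terms:
  -u_xx = 2 e^{x}
  3/2·u_x = - 3 e^{x}
Sum: LHS = - e^{x}
This is exactly the given right-hand side, so u is a solution.

Answer: Yes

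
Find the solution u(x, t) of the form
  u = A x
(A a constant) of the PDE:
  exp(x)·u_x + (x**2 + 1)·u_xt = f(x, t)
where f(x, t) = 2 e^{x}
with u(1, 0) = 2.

Substitute the ansatz u = A x into the left-hand side.
Derivatives of the ansatz:
  u_x = A
  u_xt = 0
Term by term:
  exp(x)·u_x = A e^{x}
  (x**2 + 1)·u_xt = 0
So the left-hand side equals
  A e^{x}
This must equal f(x, t) = 2 e^{x} identically.
Matching coefficients of the independent functions:
  [e^{x}]:  A = 2
Solving: A = 2.
Check against the point condition:
  u(1, 0) = 2  ⟹  A = 2  ✓
Hence u(x, t) = 2 x.

Answer: u(x, t) = 2 x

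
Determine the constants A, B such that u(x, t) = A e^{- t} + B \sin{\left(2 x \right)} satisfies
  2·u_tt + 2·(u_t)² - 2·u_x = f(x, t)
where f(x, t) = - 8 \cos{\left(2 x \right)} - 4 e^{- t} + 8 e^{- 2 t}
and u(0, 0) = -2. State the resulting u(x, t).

Answer: u(x, t) = 2 \sin{\left(2 x \right)} - 2 e^{- t}

Derivation:
Substitute the ansatz u = A e^{- t} + B \sin{\left(2 x \right)} into the left-hand side.
Derivatives of the ansatz:
  u_tt = A e^{- t}
  u_t = - A e^{- t}
  u_x = 2 B \cos{\left(2 x \right)}
Term by term:
  2·u_tt = 2 A e^{- t}
  2·(u_t)² = 2 A^{2} e^{- 2 t}
  -2·u_x = - 4 B \cos{\left(2 x \right)}
So the left-hand side equals
  2 A^{2} e^{- 2 t} + 2 A e^{- t} - 4 B \cos{\left(2 x \right)}
This must equal f(x, t) = - 8 \cos{\left(2 x \right)} - 4 e^{- t} + 8 e^{- 2 t} identically.
Matching coefficients of the independent functions:
  [e^{- 2 t}]:  2 A^{2} = 8
  [e^{- t}]:  2 A = -4
  [\cos{\left(2 x \right)}]:  - 4 B = -8
Solving: A = -2, B = 2.
Check against the point condition:
  u(0, 0) = -2  ⟹  A = -2  ✓
Hence u(x, t) = 2 \sin{\left(2 x \right)} - 2 e^{- t}.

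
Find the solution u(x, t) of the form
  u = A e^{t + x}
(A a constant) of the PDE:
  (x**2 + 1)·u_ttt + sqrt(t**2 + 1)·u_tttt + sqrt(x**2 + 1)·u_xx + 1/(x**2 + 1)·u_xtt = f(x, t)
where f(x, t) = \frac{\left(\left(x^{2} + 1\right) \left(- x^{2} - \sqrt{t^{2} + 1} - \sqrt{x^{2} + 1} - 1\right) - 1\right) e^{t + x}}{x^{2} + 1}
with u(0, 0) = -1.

Substitute the ansatz u = A e^{t + x} into the left-hand side.
Derivatives of the ansatz:
  u_ttt = A e^{t} e^{x}
  u_tttt = A e^{t} e^{x}
  u_xx = A e^{t} e^{x}
  u_xtt = A e^{t} e^{x}
Term by term:
  (x**2 + 1)·u_ttt = A x^{2} e^{t} e^{x} + A e^{t} e^{x}
  sqrt(t**2 + 1)·u_tttt = A \sqrt{t^{2} + 1} e^{t} e^{x}
  sqrt(x**2 + 1)·u_xx = A \sqrt{x^{2} + 1} e^{t} e^{x}
  1/(x**2 + 1)·u_xtt = \frac{A e^{t} e^{x}}{x^{2} + 1}
So the left-hand side equals
  A x^{2} e^{t} e^{x} + A \sqrt{t^{2} + 1} e^{t} e^{x} + A \sqrt{x^{2} + 1} e^{t} e^{x} + A e^{t} e^{x} + \frac{A e^{t} e^{x}}{x^{2} + 1}
This must equal f(x, t) identically; expanded, f = - x^{2} e^{t} e^{x} - \sqrt{t^{2} + 1} e^{t} e^{x} - \sqrt{x^{2} + 1} e^{t} e^{x} - e^{t} e^{x} - \frac{e^{t} e^{x}}{x^{2} + 1}.
Matching coefficients of the independent functions:
  [e^{t} e^{x}, x^{2} e^{t} e^{x}, \sqrt{t^{2} + 1} e^{t} e^{x}, \frac{e^{t} e^{x}}{x^{2} + 1}, …]:  A = -1
Solving: A = -1.
Check against the point condition:
  u(0, 0) = -1  ⟹  A = -1  ✓
Hence u(x, t) = - e^{t + x}.

Answer: u(x, t) = - e^{t + x}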